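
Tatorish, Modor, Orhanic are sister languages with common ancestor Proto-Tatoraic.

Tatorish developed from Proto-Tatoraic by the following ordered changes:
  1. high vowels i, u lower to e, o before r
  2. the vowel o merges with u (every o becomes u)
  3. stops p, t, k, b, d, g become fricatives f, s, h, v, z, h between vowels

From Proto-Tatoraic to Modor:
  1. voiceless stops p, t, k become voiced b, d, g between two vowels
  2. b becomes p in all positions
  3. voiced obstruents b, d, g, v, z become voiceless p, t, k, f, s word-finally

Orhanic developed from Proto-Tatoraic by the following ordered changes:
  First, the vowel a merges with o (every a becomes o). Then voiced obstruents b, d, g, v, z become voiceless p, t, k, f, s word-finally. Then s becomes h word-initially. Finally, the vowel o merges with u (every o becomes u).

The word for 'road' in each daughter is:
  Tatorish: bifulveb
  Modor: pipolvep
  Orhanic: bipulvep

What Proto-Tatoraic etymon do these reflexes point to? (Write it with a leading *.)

Position 4: Tatorish has u, Modor has o, Orhanic has u. Modor preserves o here (none of its changes turn any other segment into o), so the proto-segment is *o.
Position 3: Tatorish has f, Modor has p, Orhanic has p. Taking the neighbouring segments as reconstructed: Tatorish f could go back to *p or *f; Modor p could go back to *p or *b; Orhanic p can only go back to *p — the one source consistent with every daughter is *p.
Position 8: Tatorish has b, Modor has p, Orhanic has p. Tatorish preserves b here (none of its changes turn any other segment into b), so the proto-segment is *b.
This points to *bipolveb. Verify forward in each daughter:
Tatorish: *bipolveb
  bipolveb (rule 1 does not apply)
  bipolveb → bipulveb   [vowel merger]
  bipulveb → bifulveb   [intervocalic lenition]
  giving Tatorish bifulveb.
Modor: *bipolveb > bibolveb > pipolvep  (by intervocalic voicing, unconditioned shift)
Orhanic: *bipolveb > bipolvep > bipulvep  (by final devoicing, vowel merger)
*bipolveb is the unique common source.

*bipolveb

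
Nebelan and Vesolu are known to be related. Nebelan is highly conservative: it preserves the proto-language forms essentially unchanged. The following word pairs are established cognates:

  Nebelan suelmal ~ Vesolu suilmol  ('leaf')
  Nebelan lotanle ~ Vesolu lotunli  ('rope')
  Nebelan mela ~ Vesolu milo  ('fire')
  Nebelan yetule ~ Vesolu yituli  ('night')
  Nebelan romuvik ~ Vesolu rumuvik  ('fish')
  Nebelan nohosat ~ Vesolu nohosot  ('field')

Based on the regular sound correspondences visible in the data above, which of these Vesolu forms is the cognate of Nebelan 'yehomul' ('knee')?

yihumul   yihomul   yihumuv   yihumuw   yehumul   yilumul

mela ~ milo, yetule ~ yituli — Nebelan e corresponds to Vesolu i after a consonant, before a consonant other than r, m, n, p, b, f, v.
romuvik ~ rumuvik — Nebelan o corresponds to Vesolu u after a consonant, before a nasal.
Applying these to Nebelan 'yehomul':
  yehomul → yihomul   (e→i after a consonant, before a consonant other than r, m, n, p, b, f, v)
  yihomul → yihumul   (o→u after a consonant, before a nasal)
So the Vesolu cognate is 'yihumul'.

yihumul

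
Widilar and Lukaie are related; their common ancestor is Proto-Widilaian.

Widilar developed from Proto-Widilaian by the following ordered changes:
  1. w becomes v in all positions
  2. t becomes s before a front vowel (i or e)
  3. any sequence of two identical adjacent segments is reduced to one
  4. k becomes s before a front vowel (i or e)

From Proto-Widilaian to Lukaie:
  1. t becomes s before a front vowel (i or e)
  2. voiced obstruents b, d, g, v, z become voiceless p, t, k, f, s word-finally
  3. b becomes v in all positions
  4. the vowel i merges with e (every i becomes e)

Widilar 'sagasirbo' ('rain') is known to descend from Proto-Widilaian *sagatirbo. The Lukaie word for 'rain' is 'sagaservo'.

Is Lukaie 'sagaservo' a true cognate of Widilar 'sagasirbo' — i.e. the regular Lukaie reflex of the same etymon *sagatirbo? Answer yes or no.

yes

Derive the expected Lukaie reflex of *sagatirbo:
Lukaie: *sagatirbo > sagasirbo > sagasirvo > sagaservo  (by palatalisation, unconditioned shift, vowel merger)
Lukaie 'sagaservo' matches the regular reflex exactly, so the pair is cognate.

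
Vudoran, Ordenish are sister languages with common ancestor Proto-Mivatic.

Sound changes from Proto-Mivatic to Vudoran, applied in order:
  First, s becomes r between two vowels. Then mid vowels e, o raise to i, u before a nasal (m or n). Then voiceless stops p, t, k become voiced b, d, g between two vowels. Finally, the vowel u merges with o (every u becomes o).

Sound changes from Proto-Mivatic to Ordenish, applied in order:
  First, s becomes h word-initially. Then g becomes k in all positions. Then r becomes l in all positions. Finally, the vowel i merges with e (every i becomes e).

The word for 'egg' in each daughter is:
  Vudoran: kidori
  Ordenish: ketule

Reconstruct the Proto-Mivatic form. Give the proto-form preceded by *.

*kituri

Position 4: Vudoran has o, Ordenish has u. Ordenish preserves u here (none of its changes turn any other segment into u), so the proto-segment is *u.
Position 5: Vudoran has r, Ordenish has l. Taking the neighbouring segments as reconstructed: Vudoran r could go back to *s or *r; Ordenish l could go back to *l or *r — the one source consistent with every daughter is *r.
Position 6: Vudoran has i, Ordenish has e. Taking the neighbouring segments as reconstructed: Vudoran i can only go back to *i; Ordenish e could go back to *e or *i — the one source consistent with every daughter is *i.
Verify the candidate proto-form against each daughter:
Vudoran: *kituri > kiduri > kidori  (by intervocalic voicing, vowel merger)
Ordenish: start from *kituri.
  rule 1: no change — kituri
  rule 2: no change — kituri
  rule 3 (unconditioned shift): kituri → kituli
  rule 4 (vowel merger): kituli → ketule
  ⇒ Ordenish ketule
No other proto-form is consistent with every reflex, so the reconstruction is *kituri.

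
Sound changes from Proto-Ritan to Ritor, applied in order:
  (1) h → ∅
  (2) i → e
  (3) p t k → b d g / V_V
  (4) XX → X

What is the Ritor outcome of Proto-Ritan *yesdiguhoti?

yesdeguode

Ritor: *yesdiguhoti
  yesdiguhoti → yesdiguoti   [h-loss]
  yesdiguoti → yesdeguote   [vowel merger]
  yesdeguote → yesdeguode   [intervocalic voicing]
  yesdeguode (rule 4 does not apply)
  giving Ritor yesdeguode.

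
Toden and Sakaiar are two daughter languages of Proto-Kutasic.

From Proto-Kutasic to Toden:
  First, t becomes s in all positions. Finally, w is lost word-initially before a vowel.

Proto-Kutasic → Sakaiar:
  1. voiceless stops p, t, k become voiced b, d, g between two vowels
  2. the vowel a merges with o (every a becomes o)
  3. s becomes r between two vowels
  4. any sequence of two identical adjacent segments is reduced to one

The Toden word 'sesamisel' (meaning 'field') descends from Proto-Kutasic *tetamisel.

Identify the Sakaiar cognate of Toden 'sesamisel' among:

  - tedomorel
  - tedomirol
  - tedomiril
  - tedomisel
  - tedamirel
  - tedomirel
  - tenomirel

tedomirel

Sakaiar: *tetamisel
  tetamisel → tedamisel   [intervocalic voicing]
  tedamisel → tedomisel   [vowel merger]
  tedomisel → tedomirel   [rhotacism]
  tedomirel (rule 4 does not apply)
  giving Sakaiar tedomirel.
Only 'tedomirel' matches the regular Sakaiar development of *tetamisel.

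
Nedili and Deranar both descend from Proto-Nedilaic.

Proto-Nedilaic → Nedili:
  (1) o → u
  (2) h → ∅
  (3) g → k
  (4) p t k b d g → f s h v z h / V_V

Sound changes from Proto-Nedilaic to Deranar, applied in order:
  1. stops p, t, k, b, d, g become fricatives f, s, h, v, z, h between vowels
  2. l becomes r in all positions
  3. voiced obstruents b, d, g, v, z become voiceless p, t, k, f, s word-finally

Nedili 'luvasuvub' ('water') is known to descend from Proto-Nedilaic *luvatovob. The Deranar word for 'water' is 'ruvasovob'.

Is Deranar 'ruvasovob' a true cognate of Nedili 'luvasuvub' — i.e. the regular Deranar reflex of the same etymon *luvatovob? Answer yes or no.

Derive the expected Deranar reflex of *luvatovob:
Deranar: *luvatovob > luvasovob > ruvasovob > ruvasovop  (by intervocalic lenition, unconditioned shift, final devoicing)
The regular Deranar reflex would be 'ruvasovop', but the attested form is 'ruvasovob'. The correspondence is irregular, so they are not cognates (the Deranar form has a different source).

no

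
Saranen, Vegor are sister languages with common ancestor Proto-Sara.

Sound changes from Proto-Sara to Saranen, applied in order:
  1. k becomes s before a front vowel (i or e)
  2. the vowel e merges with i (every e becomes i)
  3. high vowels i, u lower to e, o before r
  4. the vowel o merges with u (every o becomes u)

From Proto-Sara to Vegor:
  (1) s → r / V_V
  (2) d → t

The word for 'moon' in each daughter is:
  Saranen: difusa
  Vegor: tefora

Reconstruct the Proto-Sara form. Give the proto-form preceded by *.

Position 2: Saranen has i, Vegor has e. Vegor preserves e here (none of its changes turn any other segment into e), so the proto-segment is *e.
Position 1: Saranen has d, Vegor has t. Saranen preserves d here (none of its changes turn any other segment into d), so the proto-segment is *d.
Position 5: Saranen has s, Vegor has r. Taking the neighbouring segments as reconstructed: Saranen s can only go back to *s; Vegor r could go back to *s or *r — the one source consistent with every daughter is *s.
Verify the candidate proto-form against each daughter:
Saranen: *defosa > difosa > difusa  (by vowel merger, vowel merger)
Vegor: start from *defosa.
  rule 1 (rhotacism): defosa → defora
  rule 2 (unconditioned shift): defora → tefora
  ⇒ Vegor tefora
*defosa is the unique common source.

*defosa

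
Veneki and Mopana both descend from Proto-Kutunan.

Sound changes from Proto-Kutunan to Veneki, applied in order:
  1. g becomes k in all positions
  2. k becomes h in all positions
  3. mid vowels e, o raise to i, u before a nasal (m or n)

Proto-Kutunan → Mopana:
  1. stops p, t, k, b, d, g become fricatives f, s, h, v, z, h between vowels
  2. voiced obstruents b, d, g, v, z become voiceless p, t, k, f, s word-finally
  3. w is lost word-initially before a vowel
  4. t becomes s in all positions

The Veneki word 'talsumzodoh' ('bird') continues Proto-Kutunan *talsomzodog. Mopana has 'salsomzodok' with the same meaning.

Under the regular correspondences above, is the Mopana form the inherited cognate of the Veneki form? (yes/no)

Derive the expected Mopana reflex of *talsomzodog:
Mopana: *talsomzodog
  talsomzodog → talsomzozog   [intervocalic lenition]
  talsomzozog → talsomzozok   [final devoicing]
  talsomzozok (rule 3 does not apply)
  talsomzozok → salsomzozok   [unconditioned shift]
  giving Mopana salsomzozok.
The regular Mopana reflex would be 'salsomzozok', but the attested form is 'salsomzodok'. The correspondence is irregular, so they are not cognates (the Mopana form has a different source).

no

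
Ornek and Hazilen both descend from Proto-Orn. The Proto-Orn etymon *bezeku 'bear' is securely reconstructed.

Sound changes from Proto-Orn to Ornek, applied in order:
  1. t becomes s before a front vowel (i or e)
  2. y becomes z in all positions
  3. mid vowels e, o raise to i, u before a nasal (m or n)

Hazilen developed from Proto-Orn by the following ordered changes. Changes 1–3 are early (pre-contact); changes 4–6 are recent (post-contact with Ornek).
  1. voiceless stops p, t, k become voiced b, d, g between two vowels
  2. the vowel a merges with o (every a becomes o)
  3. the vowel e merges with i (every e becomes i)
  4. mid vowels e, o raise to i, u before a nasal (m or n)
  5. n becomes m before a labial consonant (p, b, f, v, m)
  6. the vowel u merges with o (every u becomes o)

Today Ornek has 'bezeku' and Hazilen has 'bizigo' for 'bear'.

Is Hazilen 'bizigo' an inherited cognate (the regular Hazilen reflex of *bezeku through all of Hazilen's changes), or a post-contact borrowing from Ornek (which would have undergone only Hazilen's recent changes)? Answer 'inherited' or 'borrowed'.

inherited

If inherited, *bezeku would pass through all of Hazilen's changes:
Hazilen: start from *bezeku.
  rule 1 (intervocalic voicing): bezeku → bezegu
  rule 2: no change — bezegu
  rule 3 (vowel merger): bezegu → bizigu
  rule 4: no change — bizigu
  rule 5: no change — bizigu
  rule 6 (vowel merger): bizigu → bizigo
  ⇒ Hazilen bizigo
If borrowed from Ornek 'bezeku' after the early changes, it would undergo only the recent ones:
  rule 4 (pre-nasal raising): no change (bezeku)
  rule 5 (nasal place assimilation): no change (bezeku)
  rule 6 (vowel merger): bezeku → bezeko
  ⇒ as a loan: bezeko
Hazilen 'bizigo' matches the inherited outcome exactly, so it is an inherited cognate, not a loan.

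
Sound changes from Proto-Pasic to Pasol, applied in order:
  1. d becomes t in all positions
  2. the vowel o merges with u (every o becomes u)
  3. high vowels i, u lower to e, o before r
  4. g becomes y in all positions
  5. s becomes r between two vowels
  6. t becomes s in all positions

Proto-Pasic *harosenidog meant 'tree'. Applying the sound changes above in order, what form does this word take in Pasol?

harurenisuy

Pasol: *harosenidog > harosenitog > harusenitug > harusenituy > harurenituy > harurenisuy  (by unconditioned shift, vowel merger, unconditioned shift, rhotacism, unconditioned shift)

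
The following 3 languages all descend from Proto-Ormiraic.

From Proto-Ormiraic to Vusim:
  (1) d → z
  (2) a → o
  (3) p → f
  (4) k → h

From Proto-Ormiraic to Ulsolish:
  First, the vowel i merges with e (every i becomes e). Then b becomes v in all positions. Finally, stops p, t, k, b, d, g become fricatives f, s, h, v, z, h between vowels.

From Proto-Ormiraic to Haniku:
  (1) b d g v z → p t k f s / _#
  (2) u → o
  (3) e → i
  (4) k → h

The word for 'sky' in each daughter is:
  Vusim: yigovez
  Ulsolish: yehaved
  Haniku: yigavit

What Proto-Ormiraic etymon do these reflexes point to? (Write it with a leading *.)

Position 7: Vusim has z, Ulsolish has d, Haniku has t. Ulsolish preserves d here (none of its changes turn any other segment into d), so the proto-segment is *d.
Position 3: Vusim has g, Ulsolish has h, Haniku has g. Vusim preserves g here (none of its changes turn any other segment into g), so the proto-segment is *g.
This points to *yigaved. Verify forward in each daughter:
Vusim: start from *yigaved.
  rule 1 (unconditioned shift): yigaved → yigavez
  rule 2 (vowel merger): yigavez → yigovez
  rule 3: no change — yigovez
  rule 4: no change — yigovez
  ⇒ Vusim yigovez
Ulsolish: *yigaved
  yigaved → yegaved   [vowel merger]
  yegaved (rule 2 does not apply)
  yegaved → yehaved   [intervocalic lenition]
  giving Ulsolish yehaved.
Haniku: *yigaved
  yigaved → yigavet   [final devoicing]
  yigavet (rule 2 does not apply)
  yigavet → yigavit   [vowel merger]
  yigavit (rule 4 does not apply)
  giving Haniku yigavit.
Only *yigaved yields all of Vusim yigovez, Ulsolish yehaved, Haniku yigavit.

*yigaved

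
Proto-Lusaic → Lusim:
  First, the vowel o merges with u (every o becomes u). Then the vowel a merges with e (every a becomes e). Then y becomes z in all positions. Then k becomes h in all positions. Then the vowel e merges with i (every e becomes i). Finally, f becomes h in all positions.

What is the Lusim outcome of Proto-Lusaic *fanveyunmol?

hinvizunmul

Lusim: *fanveyunmol
  fanveyunmol → fanveyunmul   [vowel merger]
  fanveyunmul → fenveyunmul   [vowel merger]
  fenveyunmul → fenvezunmul   [unconditioned shift]
  fenvezunmul (rule 4 does not apply)
  fenvezunmul → finvizunmul   [vowel merger]
  finvizunmul → hinvizunmul   [unconditioned shift]
  giving Lusim hinvizunmul.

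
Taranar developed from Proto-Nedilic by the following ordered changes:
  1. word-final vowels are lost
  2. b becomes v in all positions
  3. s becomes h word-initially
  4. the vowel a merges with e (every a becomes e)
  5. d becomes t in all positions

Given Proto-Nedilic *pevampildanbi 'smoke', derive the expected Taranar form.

pevempiltenv

Taranar: start from *pevampildanbi.
  rule 1 (apocope): pevampildanbi → pevampildanb
  rule 2 (unconditioned shift): pevampildanb → pevampildanv
  rule 3: no change — pevampildanv
  rule 4 (vowel merger): pevampildanv → pevempildenv
  rule 5 (unconditioned shift): pevempildenv → pevempiltenv
  ⇒ Taranar pevempiltenv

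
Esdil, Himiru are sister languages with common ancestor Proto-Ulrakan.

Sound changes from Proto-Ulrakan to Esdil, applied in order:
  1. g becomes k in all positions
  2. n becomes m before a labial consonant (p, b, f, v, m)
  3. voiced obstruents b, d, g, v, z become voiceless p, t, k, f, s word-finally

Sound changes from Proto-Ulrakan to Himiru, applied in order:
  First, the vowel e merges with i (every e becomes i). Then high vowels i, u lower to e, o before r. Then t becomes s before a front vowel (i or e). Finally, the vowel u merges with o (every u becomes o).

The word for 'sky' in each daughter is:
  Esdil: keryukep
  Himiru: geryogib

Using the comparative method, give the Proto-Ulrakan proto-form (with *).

*geryugeb

Position 8: Esdil has p, Himiru has b. Himiru preserves b here (none of its changes turn any other segment into b), so the proto-segment is *b.
Position 6: Esdil has k, Himiru has g. Himiru preserves g here (none of its changes turn any other segment into g), so the proto-segment is *g.
Verify the candidate proto-form against each daughter:
Esdil: start from *geryugeb.
  rule 1 (unconditioned shift): geryugeb → keryukeb
  rule 2: no change — keryukeb
  rule 3 (final devoicing): keryukeb → keryukep
  ⇒ Esdil keryukep
Himiru: *geryugeb > giryugib > geryugib > geryogib  (by vowel merger, pre-rhotic lowering, vowel merger)
*geryugeb is the unique common source.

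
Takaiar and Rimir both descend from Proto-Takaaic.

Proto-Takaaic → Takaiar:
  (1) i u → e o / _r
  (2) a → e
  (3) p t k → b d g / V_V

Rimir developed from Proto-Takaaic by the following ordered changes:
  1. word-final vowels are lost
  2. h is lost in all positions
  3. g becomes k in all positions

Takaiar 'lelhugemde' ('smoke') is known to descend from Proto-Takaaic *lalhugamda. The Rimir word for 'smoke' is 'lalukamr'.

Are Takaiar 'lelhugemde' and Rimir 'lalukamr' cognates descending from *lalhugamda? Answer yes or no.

no

Derive the expected Rimir reflex of *lalhugamda:
Rimir: *lalhugamda
  lalhugamda → lalhugamd   [apocope]
  lalhugamd → lalugamd   [h-loss]
  lalugamd → lalukamd   [unconditioned shift]
  giving Rimir lalukamd.
The regular Rimir reflex would be 'lalukamd', but the attested form is 'lalukamr'. The correspondence is irregular, so they are not cognates (the Rimir form has a different source).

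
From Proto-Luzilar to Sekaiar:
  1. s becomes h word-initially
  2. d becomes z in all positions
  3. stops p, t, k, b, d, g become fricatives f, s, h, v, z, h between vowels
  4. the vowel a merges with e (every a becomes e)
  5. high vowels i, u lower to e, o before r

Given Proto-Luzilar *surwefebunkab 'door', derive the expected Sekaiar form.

horwefevunkeb

Sekaiar: *surwefebunkab > hurwefebunkab > hurwefevunkab > hurwefevunkeb > horwefevunkeb  (by debuccalisation, intervocalic lenition, vowel merger, pre-rhotic lowering)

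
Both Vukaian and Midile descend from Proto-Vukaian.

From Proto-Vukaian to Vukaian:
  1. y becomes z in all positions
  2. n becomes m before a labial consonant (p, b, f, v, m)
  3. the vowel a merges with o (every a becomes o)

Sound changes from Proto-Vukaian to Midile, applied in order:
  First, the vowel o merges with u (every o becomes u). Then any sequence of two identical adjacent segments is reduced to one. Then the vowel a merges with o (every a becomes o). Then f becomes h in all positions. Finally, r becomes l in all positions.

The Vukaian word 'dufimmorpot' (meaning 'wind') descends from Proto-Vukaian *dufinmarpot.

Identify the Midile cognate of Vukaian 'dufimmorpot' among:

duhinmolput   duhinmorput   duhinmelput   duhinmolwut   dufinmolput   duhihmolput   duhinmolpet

duhinmolput

Midile: *dufinmarpot > dufinmarput > dufinmorput > duhinmorput > duhinmolput  (by vowel merger, vowel merger, unconditioned shift, unconditioned shift)
Only 'duhinmolput' matches the regular Midile development of *dufinmarpot.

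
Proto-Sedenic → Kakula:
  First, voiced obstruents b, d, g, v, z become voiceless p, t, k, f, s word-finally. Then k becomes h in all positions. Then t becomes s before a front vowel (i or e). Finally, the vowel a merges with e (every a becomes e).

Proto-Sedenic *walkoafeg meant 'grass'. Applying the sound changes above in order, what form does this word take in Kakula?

welhoefeh

Kakula: *walkoafeg
  walkoafeg → walkoafek   [final devoicing]
  walkoafek → walhoafeh   [unconditioned shift]
  walhoafeh (rule 3 does not apply)
  walhoafeh → welhoefeh   [vowel merger]
  giving Kakula welhoefeh.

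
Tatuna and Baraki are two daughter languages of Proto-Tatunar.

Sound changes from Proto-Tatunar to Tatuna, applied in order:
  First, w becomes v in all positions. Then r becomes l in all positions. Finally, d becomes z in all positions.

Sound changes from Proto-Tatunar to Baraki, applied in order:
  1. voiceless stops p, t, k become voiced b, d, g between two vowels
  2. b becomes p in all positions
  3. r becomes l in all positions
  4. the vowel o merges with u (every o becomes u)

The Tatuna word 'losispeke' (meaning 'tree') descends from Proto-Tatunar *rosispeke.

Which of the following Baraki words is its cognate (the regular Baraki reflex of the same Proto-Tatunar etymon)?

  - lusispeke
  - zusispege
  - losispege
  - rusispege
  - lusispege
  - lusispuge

lusispege

Baraki: start from *rosispeke.
  rule 1 (intervocalic voicing): rosispeke → rosispege
  rule 2: no change — rosispege
  rule 3 (unconditioned shift): rosispege → losispege
  rule 4 (vowel merger): losispege → lusispege
  ⇒ Baraki lusispege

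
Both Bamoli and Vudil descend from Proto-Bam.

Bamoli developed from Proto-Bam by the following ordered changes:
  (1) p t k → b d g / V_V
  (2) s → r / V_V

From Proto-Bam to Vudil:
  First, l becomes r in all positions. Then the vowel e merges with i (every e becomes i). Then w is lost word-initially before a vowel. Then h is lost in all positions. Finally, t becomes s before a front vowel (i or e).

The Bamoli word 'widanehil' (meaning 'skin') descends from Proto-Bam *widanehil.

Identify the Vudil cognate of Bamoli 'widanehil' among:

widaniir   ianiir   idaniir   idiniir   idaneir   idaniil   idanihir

idaniir

Vudil: start from *widanehil.
  rule 1 (unconditioned shift): widanehil → widanehir
  rule 2 (vowel merger): widanehir → widanihir
  rule 3 (glide loss): widanihir → idanihir
  rule 4 (h-loss): idanihir → idaniir
  rule 5: no change — idaniir
  ⇒ Vudil idaniir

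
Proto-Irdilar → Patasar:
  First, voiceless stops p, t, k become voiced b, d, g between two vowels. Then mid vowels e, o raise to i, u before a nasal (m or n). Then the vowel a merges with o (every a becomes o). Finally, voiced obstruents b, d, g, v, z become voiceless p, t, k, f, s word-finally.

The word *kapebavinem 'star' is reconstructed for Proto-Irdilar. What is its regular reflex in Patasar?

kobebovinim

Patasar: start from *kapebavinem.
  rule 1 (intervocalic voicing): kapebavinem → kabebavinem
  rule 2 (pre-nasal raising): kabebavinem → kabebavinim
  rule 3 (vowel merger): kabebavinim → kobebovinim
  rule 4: no change — kobebovinim
  ⇒ Patasar kobebovinim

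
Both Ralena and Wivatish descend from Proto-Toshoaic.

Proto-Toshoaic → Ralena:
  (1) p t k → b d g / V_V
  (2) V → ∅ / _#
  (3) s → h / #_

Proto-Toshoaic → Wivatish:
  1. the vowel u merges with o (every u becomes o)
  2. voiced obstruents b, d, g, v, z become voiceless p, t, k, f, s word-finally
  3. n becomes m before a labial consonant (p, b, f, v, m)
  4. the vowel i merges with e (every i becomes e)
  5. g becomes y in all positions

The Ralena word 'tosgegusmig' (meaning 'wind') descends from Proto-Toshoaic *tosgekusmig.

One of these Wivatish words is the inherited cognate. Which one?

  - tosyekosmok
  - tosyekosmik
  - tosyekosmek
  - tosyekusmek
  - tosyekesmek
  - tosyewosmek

tosyekosmek

Wivatish: *tosgekusmig
  tosgekusmig → tosgekosmig   [vowel merger]
  tosgekosmig → tosgekosmik   [final devoicing]
  tosgekosmik (rule 3 does not apply)
  tosgekosmik → tosgekosmek   [vowel merger]
  tosgekosmek → tosyekosmek   [unconditioned shift]
  giving Wivatish tosyekosmek.
The other candidates each miss or misapply at least one Wivatish change.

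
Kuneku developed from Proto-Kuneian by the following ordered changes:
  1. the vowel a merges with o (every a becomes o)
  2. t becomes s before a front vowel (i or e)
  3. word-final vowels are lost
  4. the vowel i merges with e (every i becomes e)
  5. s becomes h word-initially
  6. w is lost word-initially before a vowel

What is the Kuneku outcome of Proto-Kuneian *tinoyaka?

Kuneku: start from *tinoyaka.
  rule 1 (vowel merger): tinoyaka → tinoyoko
  rule 2 (palatalisation): tinoyoko → sinoyoko
  rule 3 (apocope): sinoyoko → sinoyok
  rule 4 (vowel merger): sinoyok → senoyok
  rule 5 (debuccalisation): senoyok → henoyok
  rule 6: no change — henoyok
  ⇒ Kuneku henoyok

henoyok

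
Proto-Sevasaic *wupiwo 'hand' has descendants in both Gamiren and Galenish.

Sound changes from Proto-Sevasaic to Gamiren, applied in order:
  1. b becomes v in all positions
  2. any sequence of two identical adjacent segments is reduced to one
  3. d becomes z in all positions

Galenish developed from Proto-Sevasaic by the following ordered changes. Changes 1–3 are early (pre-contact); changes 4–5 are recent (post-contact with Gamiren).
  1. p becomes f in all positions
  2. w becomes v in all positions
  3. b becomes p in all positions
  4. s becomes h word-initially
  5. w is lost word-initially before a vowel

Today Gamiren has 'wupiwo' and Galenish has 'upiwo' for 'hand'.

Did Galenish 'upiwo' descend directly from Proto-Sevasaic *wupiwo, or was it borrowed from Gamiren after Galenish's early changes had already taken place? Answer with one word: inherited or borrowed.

borrowed

If inherited, *wupiwo would pass through all of Galenish's changes:
Galenish: start from *wupiwo.
  rule 1 (unconditioned shift): wupiwo → wufiwo
  rule 2 (unconditioned shift): wufiwo → vufivo
  rule 3: no change — vufivo
  rule 4: no change — vufivo
  rule 5: no change — vufivo
  ⇒ Galenish vufivo
If borrowed from Gamiren 'wupiwo' after the early changes, it would undergo only the recent ones:
  rule 4 (debuccalisation): no change (wupiwo)
  rule 5 (glide loss): wupiwo → upiwo
  ⇒ as a loan: upiwo
Galenish 'upiwo' matches the loan outcome 'upiwo', not the inherited 'vufivo' — it skipped the early Galenish changes, so it was borrowed from Gamiren.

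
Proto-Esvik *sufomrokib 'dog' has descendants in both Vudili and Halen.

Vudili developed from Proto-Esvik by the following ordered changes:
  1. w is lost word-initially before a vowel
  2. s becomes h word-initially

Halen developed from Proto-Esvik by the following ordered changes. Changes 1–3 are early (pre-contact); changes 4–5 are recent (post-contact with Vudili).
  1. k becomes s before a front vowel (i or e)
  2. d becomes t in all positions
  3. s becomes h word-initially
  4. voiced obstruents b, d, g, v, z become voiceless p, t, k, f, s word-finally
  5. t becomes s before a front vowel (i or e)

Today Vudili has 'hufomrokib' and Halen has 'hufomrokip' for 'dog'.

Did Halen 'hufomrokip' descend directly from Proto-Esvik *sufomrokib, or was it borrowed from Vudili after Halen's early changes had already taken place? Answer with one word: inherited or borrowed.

If inherited, *sufomrokib would pass through all of Halen's changes:
Halen: *sufomrokib > sufomrosib > hufomrosib > hufomrosip  (by palatalisation, debuccalisation, final devoicing)
If borrowed from Vudili 'hufomrokib' after the early changes, it would undergo only the recent ones:
  rule 4 (final devoicing): hufomrokib → hufomrokip
  rule 5 (palatalisation): no change (hufomrokip)
  ⇒ as a loan: hufomrokip
Halen 'hufomrokip' matches the loan outcome 'hufomrokip', not the inherited 'hufomrosip' — it skipped the early Halen changes, so it was borrowed from Vudili.

borrowed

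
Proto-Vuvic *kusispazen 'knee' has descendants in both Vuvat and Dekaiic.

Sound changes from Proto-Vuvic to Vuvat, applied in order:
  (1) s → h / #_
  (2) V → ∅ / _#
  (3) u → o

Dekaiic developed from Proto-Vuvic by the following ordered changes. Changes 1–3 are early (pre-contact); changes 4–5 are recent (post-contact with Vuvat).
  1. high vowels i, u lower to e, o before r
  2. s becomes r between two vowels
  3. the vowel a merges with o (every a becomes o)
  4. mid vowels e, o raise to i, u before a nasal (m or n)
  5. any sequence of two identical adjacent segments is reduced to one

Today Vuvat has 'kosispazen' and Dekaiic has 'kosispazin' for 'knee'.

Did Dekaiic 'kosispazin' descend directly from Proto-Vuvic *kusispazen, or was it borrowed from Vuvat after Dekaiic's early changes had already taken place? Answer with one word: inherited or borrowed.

borrowed

If inherited, *kusispazen would pass through all of Dekaiic's changes:
Dekaiic: *kusispazen
  kusispazen (rule 1 does not apply)
  kusispazen → kurispazen   [rhotacism]
  kurispazen → kurispozen   [vowel merger]
  kurispozen → kurispozin   [pre-nasal raising]
  kurispozin (rule 5 does not apply)
  giving Dekaiic kurispozin.
If borrowed from Vuvat 'kosispazen' after the early changes, it would undergo only the recent ones:
  rule 4 (pre-nasal raising): kosispazen → kosispazin
  rule 5 (degemination): no change (kosispazin)
  ⇒ as a loan: kosispazin
Dekaiic 'kosispazin' matches the loan outcome 'kosispazin', not the inherited 'kurispozin' — it skipped the early Dekaiic changes, so it was borrowed from Vuvat.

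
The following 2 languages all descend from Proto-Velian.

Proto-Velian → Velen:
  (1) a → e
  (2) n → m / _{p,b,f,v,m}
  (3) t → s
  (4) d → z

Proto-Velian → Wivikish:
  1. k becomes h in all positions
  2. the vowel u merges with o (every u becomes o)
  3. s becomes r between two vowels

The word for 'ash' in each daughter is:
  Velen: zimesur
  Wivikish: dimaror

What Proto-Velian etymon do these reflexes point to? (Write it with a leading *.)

Position 4: Velen has e, Wivikish has a. Wivikish preserves a here (none of its changes turn any other segment into a), so the proto-segment is *a.
Position 6: Velen has u, Wivikish has o. Velen preserves u here (none of its changes turn any other segment into u), so the proto-segment is *u.
Verify the candidate proto-form against each daughter:
Velen: *dimasur
  dimasur → dimesur   [vowel merger]
  dimesur (rule 2 does not apply)
  dimesur (rule 3 does not apply)
  dimesur → zimesur   [unconditioned shift]
  giving Velen zimesur.
Wivikish: *dimasur > dimasor > dimaror  (by vowel merger, rhotacism)
Only *dimasur yields all of Velen zimesur, Wivikish dimaror.

*dimasur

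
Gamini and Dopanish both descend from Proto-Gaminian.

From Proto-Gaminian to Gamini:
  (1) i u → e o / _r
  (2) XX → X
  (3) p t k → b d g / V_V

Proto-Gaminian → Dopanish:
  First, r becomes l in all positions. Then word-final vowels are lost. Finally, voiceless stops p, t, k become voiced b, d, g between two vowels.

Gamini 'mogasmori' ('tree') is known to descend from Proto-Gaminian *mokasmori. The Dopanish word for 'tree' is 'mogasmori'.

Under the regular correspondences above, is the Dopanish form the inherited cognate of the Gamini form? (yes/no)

no

Derive the expected Dopanish reflex of *mokasmori:
Dopanish: *mokasmori > mokasmoli > mokasmol > mogasmol  (by unconditioned shift, apocope, intervocalic voicing)
The regular Dopanish reflex would be 'mogasmol', but the attested form is 'mogasmori'. The correspondence is irregular, so they are not cognates (the Dopanish form has a different source).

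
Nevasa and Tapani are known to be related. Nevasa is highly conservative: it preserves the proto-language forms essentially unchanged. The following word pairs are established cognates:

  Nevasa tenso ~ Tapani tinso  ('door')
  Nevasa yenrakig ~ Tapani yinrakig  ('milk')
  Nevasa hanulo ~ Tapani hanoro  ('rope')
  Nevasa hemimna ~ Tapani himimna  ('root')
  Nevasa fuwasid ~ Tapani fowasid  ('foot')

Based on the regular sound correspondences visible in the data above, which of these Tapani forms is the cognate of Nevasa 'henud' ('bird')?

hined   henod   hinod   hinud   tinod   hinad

hinod

tenso ~ tinso, yenrakig ~ yinrakig — Nevasa e corresponds to Tapani i after a consonant, before a nasal.
hanulo ~ hanoro, fuwasid ~ fowasid — Nevasa u corresponds to Tapani o after a consonant, before a consonant other than r, m, n, p, b, f, v.
Applying these to Nevasa 'henud':
  henud → hinud   (e→i after a consonant, before a nasal)
  hinud → hinod   (u→o after a consonant, before a consonant other than r, m, n, p, b, f, v)
So the Tapani cognate is 'hinod'.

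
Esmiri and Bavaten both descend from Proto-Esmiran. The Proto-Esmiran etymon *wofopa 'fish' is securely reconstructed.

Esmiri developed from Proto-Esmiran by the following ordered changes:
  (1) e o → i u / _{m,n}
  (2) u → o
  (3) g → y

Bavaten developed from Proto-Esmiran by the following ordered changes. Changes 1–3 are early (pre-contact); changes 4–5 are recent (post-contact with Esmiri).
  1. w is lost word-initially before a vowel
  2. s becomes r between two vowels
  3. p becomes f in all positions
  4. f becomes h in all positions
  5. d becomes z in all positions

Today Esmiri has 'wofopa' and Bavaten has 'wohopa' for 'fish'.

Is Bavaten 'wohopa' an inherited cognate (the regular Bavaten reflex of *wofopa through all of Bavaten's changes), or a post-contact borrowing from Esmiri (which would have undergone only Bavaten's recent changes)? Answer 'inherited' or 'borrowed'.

If inherited, *wofopa would pass through all of Bavaten's changes:
Bavaten: *wofopa > ofopa > ofofa > ohoha  (by glide loss, unconditioned shift, unconditioned shift)
If borrowed from Esmiri 'wofopa' after the early changes, it would undergo only the recent ones:
  rule 4 (unconditioned shift): wofopa → wohopa
  rule 5 (unconditioned shift): no change (wohopa)
  ⇒ as a loan: wohopa
Bavaten 'wohopa' matches the loan outcome 'wohopa', not the inherited 'ohoha' — it skipped the early Bavaten changes, so it was borrowed from Esmiri.

borrowed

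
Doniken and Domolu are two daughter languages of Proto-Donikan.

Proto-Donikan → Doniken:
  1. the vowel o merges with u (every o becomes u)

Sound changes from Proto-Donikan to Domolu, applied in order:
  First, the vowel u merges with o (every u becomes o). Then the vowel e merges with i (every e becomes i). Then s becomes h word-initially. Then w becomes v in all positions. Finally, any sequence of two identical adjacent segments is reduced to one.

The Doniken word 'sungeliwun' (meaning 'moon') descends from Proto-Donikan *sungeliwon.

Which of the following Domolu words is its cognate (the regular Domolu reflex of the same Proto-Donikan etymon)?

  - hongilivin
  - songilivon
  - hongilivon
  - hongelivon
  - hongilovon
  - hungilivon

Domolu: *sungeliwon
  sungeliwon → songeliwon   [vowel merger]
  songeliwon → songiliwon   [vowel merger]
  songiliwon → hongiliwon   [debuccalisation]
  hongiliwon → hongilivon   [unconditioned shift]
  hongilivon (rule 5 does not apply)
  giving Domolu hongilivon.
Only 'hongilivon' matches the regular Domolu development of *sungeliwon.

hongilivon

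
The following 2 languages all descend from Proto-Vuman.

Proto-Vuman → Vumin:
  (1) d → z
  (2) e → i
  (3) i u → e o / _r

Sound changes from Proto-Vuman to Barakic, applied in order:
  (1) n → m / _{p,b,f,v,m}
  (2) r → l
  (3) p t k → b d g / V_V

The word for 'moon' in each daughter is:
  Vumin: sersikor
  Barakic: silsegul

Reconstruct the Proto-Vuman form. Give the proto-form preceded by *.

*sirsekur

Position 8: Vumin has r, Barakic has l. Vumin preserves r here (none of its changes turn any other segment into r), so the proto-segment is *r.
Position 6: Vumin has k, Barakic has g. Vumin preserves k here (none of its changes turn any other segment into k), so the proto-segment is *k.
Verify the candidate proto-form against each daughter:
Vumin: *sirsekur > sirsikur > sersikor  (by vowel merger, pre-rhotic lowering)
Barakic: *sirsekur > silsekul > silsegul  (by unconditioned shift, intervocalic voicing)
No other proto-form is consistent with every reflex, so the reconstruction is *sirsekur.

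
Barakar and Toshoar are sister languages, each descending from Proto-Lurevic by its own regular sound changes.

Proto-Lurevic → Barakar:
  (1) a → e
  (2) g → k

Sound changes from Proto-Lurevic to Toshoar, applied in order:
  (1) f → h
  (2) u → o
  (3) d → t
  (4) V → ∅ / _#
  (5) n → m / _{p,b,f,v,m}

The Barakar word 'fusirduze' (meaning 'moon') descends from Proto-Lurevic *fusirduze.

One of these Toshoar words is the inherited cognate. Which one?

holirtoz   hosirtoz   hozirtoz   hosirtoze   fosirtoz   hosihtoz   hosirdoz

hosirtoz

Toshoar: start from *fusirduze.
  rule 1 (unconditioned shift): fusirduze → husirduze
  rule 2 (vowel merger): husirduze → hosirdoze
  rule 3 (unconditioned shift): hosirdoze → hosirtoze
  rule 4 (apocope): hosirtoze → hosirtoz
  rule 5: no change — hosirtoz
  ⇒ Toshoar hosirtoz
Only 'hosirtoz' matches the regular Toshoar development of *fusirduze.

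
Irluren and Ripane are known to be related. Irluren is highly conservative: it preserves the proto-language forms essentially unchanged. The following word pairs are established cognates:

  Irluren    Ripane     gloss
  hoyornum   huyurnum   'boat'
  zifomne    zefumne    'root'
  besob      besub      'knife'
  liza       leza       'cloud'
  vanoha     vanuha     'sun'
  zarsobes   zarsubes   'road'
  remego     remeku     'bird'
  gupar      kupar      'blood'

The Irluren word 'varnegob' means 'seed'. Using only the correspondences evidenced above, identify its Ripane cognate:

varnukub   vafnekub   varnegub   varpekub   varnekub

varnekub

remego ~ remeku — Irluren g corresponds to Ripane k between vowels (before a back vowel).
besob ~ besub, zarsobes ~ zarsubes — Irluren o corresponds to Ripane u after a consonant, before a labial obstruent.
Applying these to Irluren 'varnegob':
  varnegob → varnekob   (g→k between vowels (before a back vowel))
  varnekob → varnekub   (o→u after a consonant, before a labial obstruent)
So the Ripane cognate is 'varnekub'.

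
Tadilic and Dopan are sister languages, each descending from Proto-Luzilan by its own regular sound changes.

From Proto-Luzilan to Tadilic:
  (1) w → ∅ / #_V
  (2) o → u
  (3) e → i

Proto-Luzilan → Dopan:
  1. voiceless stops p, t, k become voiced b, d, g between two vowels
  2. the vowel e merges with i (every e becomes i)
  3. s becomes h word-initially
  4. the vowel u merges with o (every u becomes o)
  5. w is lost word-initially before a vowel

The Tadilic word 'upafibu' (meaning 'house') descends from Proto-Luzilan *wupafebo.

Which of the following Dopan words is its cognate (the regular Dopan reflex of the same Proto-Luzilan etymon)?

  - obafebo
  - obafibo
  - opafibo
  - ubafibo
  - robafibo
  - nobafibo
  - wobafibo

Dopan: start from *wupafebo.
  rule 1 (intervocalic voicing): wupafebo → wubafebo
  rule 2 (vowel merger): wubafebo → wubafibo
  rule 3: no change — wubafibo
  rule 4 (vowel merger): wubafibo → wobafibo
  rule 5 (glide loss): wobafibo → obafibo
  ⇒ Dopan obafibo
Only 'obafibo' matches the regular Dopan development of *wupafebo.

obafibo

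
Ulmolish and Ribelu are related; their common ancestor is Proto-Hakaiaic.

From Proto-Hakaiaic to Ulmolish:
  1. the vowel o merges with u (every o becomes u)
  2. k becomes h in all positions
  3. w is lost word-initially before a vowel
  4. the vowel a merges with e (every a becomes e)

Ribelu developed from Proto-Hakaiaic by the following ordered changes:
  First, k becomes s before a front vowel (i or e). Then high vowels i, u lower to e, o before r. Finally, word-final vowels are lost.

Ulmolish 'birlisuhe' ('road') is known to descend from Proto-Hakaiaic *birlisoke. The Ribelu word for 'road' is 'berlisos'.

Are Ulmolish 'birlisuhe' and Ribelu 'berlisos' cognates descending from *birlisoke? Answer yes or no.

yes

Derive the expected Ribelu reflex of *birlisoke:
Ribelu: *birlisoke
  birlisoke → birlisose   [palatalisation]
  birlisose → berlisose   [pre-rhotic lowering]
  berlisose → berlisos   [apocope]
  giving Ribelu berlisos.
Ribelu 'berlisos' matches the regular reflex exactly, so the pair is cognate.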